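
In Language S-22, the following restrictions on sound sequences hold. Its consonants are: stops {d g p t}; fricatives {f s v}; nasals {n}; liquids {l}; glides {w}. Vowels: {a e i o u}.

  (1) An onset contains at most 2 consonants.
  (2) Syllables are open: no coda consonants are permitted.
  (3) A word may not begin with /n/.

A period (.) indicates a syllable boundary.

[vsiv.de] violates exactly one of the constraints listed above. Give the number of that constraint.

[vsiv.de]: syllable 1 coda /v/ has 1 consonant (> 0).
This is a violation of constraint 2: "Syllables are open: no coda consonants are permitted."
The remaining constraints (1, 3) are satisfied.

2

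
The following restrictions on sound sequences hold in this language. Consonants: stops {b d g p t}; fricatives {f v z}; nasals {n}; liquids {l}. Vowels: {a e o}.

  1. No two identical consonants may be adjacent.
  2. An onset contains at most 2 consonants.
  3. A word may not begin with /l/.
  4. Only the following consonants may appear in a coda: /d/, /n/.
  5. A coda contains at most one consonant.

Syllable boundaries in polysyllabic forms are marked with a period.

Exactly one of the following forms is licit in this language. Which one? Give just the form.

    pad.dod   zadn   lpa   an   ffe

an

pad.dod — violates constraint 1: adjacent identical consonants /dd/ → illicit
zadn — violates constraint 5: syllable 1 coda /dn/ has 2 consonants (> 1) → illicit
lpa — violates constraint 3: word begins with /l/ → illicit
an — σ1 onset /∅/, coda /n/ ok → licit
ffe — violates constraint 1: adjacent identical consonants /ff/ → illicit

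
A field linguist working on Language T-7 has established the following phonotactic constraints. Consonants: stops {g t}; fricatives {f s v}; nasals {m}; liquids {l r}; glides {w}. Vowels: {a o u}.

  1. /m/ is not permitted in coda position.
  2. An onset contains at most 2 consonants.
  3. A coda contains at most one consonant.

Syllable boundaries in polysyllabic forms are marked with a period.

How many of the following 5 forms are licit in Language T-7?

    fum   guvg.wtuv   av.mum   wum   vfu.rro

1

fum — violates constraint 1: syllable 1 coda contains /m/ → illicit
guvg.wtuv — violates constraint 3: syllable 1 coda /vg/ has 2 consonants (> 1) → illicit
av.mum — violates constraint 1: syllable 2 coda contains /m/ → illicit
wum — violates constraint 1: syllable 1 coda contains /m/ → illicit
vfu.rro — σ1 onset /vf/ (2C), coda /∅/ ok; σ2 onset /rr/ (2C), coda /∅/ ok → licit
Licit: vfu.rro → 1.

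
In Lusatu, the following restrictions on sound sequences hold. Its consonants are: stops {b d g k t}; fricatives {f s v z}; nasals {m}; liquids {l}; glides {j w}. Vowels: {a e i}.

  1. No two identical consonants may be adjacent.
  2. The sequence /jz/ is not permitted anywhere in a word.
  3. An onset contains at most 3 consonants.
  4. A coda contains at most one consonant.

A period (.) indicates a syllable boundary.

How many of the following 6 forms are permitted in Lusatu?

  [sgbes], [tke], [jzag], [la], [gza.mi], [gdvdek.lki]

4

[sgbes] — σ1 onset /sgb/ (3C), coda /s/ ok → permitted
[tke] — σ1 onset /tk/ (2C), coda /∅/ ok → permitted
[jzag] — violates constraint 2: contains banned sequence /jz/ → not permitted
[la] — σ1 onset /l/, coda /∅/ ok → permitted
[gza.mi] — σ1 onset /gz/ (2C), coda /∅/ ok; σ2 onset /m/, coda /∅/ ok → permitted
[gdvdek.lki] — violates constraint 3: syllable 1 onset /gdvd/ has 4 consonants (> 3) → not permitted
Permitted: [sgbes], [tke], [la], [gza.mi] → 4.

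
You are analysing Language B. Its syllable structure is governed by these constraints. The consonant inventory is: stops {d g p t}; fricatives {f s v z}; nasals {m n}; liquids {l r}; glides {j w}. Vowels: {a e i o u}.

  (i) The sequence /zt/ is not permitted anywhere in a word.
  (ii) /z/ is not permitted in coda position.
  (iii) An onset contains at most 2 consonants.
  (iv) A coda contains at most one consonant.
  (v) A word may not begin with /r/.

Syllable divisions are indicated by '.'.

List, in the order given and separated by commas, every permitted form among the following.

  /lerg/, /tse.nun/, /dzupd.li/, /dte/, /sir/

/lerg/ — violates constraint (iv): syllable 1 coda /rg/ has 2 consonants (> 1) → not permitted
/tse.nun/ — σ1 onset /ts/ (2C), coda /∅/ ok; σ2 onset /n/, coda /n/ ok → permitted
/dzupd.li/ — violates constraint (iv): syllable 1 coda /pd/ has 2 consonants (> 1) → not permitted
/dte/ — σ1 onset /dt/ (2C), coda /∅/ ok → permitted
/sir/ — σ1 onset /s/, coda /r/ ok → permitted

/tse.nun/, /dte/, /sir/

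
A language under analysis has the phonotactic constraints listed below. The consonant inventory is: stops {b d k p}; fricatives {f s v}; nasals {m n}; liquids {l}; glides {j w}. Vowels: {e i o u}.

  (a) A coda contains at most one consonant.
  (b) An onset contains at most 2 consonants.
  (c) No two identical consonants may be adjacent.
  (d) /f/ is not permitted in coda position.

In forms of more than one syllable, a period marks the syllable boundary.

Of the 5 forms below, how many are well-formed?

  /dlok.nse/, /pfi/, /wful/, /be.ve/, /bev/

/dlok.nse/ — σ1 onset /dl/ (2C), coda /k/ ok; σ2 onset /ns/ (2C), coda /∅/ ok → well-formed
/pfi/ — σ1 onset /pf/ (2C), coda /∅/ ok → well-formed
/wful/ — σ1 onset /wf/ (2C), coda /l/ ok → well-formed
/be.ve/ — σ1 onset /b/, coda /∅/ ok; σ2 onset /v/, coda /∅/ ok → well-formed
/bev/ — σ1 onset /b/, coda /v/ ok → well-formed
Well-formed: /dlok.nse/, /pfi/, /wful/, /be.ve/, /bev/ → 5.

5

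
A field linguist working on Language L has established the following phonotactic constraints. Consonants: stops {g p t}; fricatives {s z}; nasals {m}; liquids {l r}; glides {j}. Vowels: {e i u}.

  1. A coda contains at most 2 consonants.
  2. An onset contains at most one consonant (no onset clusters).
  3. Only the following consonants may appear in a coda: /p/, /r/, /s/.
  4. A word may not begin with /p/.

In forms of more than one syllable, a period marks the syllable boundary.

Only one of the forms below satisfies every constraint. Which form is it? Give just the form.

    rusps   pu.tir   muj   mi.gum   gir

rusps — violates constraint 1: syllable 1 coda /sps/ has 3 consonants (> 2) → illicit
pu.tir — violates constraint 4: word begins with /p/ → illicit
muj — violates constraint 3: syllable 1 coda contains /j/, which is not a licensed coda consonant → illicit
mi.gum — violates constraint 3: syllable 2 coda contains /m/, which is not a licensed coda consonant → illicit
gir — σ1 onset /g/, coda /r/ ok → licit

gir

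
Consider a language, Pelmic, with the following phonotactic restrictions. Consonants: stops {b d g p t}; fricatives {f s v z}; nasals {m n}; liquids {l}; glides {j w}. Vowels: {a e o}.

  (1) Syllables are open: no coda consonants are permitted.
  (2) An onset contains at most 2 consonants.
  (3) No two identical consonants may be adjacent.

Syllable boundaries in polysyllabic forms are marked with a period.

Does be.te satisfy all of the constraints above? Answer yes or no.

be.te — σ1 onset /b/, coda /∅/ ok; σ2 onset /t/, coda /∅/ ok → phonotactically legal

yes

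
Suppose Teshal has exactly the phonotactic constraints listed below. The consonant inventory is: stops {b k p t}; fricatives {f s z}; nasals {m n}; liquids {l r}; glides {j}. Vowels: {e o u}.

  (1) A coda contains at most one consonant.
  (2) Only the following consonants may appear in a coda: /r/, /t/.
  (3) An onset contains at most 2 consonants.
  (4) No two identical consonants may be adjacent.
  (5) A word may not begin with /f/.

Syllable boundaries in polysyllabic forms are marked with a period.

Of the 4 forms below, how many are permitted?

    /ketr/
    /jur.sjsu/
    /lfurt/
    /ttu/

/ketr/ — violates constraint 1: syllable 1 coda /tr/ has 2 consonants (> 1) → not permitted
/jur.sjsu/ — violates constraint 3: syllable 2 onset /sjs/ has 3 consonants (> 2) → not permitted
/lfurt/ — violates constraint 1: syllable 1 coda /rt/ has 2 consonants (> 1) → not permitted
/ttu/ — violates constraint 4: adjacent identical consonants /tt/ → not permitted
No form is permitted → 0.

0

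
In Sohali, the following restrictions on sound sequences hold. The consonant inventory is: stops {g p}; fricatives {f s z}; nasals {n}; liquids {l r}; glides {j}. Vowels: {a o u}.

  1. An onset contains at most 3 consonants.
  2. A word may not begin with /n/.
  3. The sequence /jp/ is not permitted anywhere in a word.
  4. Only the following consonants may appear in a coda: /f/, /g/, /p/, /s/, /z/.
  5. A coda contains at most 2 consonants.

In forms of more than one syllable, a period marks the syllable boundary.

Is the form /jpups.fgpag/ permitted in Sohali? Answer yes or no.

/jpups.fgpag/ — violates constraint 3: contains banned sequence /jp/ → not permitted

no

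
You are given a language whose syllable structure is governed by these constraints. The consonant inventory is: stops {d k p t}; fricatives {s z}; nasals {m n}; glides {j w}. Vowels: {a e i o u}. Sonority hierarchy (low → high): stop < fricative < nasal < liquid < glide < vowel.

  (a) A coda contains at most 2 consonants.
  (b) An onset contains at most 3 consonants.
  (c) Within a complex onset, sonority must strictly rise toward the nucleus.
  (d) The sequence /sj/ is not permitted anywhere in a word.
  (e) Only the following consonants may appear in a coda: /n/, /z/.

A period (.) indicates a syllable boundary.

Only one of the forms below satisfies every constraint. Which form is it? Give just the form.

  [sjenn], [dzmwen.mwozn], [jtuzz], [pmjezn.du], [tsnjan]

[pmjezn.du]

[sjenn] — violates constraint (d): contains banned sequence /sj/ → not permitted
[dzmwen.mwozn] — violates constraint (b): syllable 1 onset /dzmw/ has 4 consonants (> 3) → not permitted
[jtuzz] — violates constraint (c): syllable 1 onset /jt/: /j/ (glide, 5) → /t/ (stop, 1) does not rise → not permitted
[pmjezn.du] — σ1 onset /pmj/ (1→3→5 rises), coda /zn/ (2C) ok; σ2 onset /d/, coda /∅/ ok → permitted
[tsnjan] — violates constraint (b): syllable 1 onset /tsnj/ has 4 consonants (> 3) → not permitted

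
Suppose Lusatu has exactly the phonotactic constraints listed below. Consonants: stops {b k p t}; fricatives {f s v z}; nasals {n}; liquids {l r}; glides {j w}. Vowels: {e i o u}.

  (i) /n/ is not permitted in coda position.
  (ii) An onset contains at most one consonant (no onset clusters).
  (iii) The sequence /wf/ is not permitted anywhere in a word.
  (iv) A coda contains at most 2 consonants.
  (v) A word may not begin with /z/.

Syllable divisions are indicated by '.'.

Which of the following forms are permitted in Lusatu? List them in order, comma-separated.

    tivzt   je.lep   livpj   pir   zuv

tivzt — violates constraint (iv): syllable 1 coda /vzt/ has 3 consonants (> 2) → not permitted
je.lep — σ1 onset /j/, coda /∅/ ok; σ2 onset /l/, coda /p/ ok → permitted
livpj — violates constraint (iv): syllable 1 coda /vpj/ has 3 consonants (> 2) → not permitted
pir — σ1 onset /p/, coda /r/ ok → permitted
zuv — violates constraint (v): word begins with /z/ → not permitted

je.lep, pir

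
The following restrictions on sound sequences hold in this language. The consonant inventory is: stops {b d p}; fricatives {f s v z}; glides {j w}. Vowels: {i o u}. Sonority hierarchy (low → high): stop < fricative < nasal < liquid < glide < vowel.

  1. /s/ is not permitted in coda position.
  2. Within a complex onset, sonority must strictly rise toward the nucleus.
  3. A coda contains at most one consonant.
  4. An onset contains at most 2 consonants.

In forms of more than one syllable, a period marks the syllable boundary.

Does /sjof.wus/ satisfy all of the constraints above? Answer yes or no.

no

/sjof.wus/ — violates constraint 1: syllable 2 coda contains /s/ → ill-formed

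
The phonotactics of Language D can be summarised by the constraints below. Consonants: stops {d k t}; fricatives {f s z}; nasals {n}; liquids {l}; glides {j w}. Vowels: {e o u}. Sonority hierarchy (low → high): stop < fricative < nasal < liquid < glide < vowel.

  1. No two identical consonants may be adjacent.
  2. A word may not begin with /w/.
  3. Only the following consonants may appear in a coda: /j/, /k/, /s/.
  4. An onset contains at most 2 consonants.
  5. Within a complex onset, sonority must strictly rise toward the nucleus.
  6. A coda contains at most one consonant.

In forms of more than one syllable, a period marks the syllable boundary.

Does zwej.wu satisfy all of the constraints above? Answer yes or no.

yes

zwej.wu — σ1 onset /zw/ (2→5 rises), coda /j/ ok; σ2 onset /w/, coda /∅/ ok → phonotactically legal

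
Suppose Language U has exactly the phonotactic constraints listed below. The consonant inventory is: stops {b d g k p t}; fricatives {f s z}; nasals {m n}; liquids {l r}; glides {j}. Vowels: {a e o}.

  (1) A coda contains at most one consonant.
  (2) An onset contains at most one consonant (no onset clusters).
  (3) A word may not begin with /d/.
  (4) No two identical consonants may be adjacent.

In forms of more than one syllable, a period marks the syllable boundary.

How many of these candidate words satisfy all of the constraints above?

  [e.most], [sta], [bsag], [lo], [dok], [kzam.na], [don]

1

[e.most] — violates constraint 1: syllable 2 coda /st/ has 2 consonants (> 1) → illicit
[sta] — violates constraint 2: syllable 1 onset /st/ has 2 consonants (> 1) → illicit
[bsag] — violates constraint 2: syllable 1 onset /bs/ has 2 consonants (> 1) → illicit
[lo] — σ1 onset /l/, coda /∅/ ok → licit
[dok] — violates constraint 3: word begins with /d/ → illicit
[kzam.na] — violates constraint 2: syllable 1 onset /kz/ has 2 consonants (> 1) → illicit
[don] — violates constraint 3: word begins with /d/ → illicit
Licit: [lo] → 1.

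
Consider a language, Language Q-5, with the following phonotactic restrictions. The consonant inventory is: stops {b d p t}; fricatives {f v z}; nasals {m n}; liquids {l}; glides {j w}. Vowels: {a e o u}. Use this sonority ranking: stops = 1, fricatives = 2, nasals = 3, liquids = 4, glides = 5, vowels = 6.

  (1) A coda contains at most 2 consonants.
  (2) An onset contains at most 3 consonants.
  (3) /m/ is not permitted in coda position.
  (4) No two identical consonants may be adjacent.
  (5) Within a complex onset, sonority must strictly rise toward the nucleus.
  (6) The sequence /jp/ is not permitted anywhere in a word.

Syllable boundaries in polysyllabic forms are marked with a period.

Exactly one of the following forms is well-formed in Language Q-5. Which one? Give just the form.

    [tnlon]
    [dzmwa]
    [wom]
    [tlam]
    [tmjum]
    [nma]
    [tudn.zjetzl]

[tnlon] — σ1 onset /tnl/ (1→3→4 rises), coda /n/ ok → well-formed
[dzmwa] — violates constraint 2: syllable 1 onset /dzmw/ has 4 consonants (> 3) → ill-formed
[wom] — violates constraint 3: syllable 1 coda contains /m/ → ill-formed
[tlam] — violates constraint 3: syllable 1 coda contains /m/ → ill-formed
[tmjum] — violates constraint 3: syllable 1 coda contains /m/ → ill-formed
[nma] — violates constraint 5: syllable 1 onset /nm/: /n/ (nasal, 3) → /m/ (nasal, 3) does not rise → ill-formed
[tudn.zjetzl] — violates constraint 1: syllable 2 coda /tzl/ has 3 consonants (> 2) → ill-formed

[tnlon]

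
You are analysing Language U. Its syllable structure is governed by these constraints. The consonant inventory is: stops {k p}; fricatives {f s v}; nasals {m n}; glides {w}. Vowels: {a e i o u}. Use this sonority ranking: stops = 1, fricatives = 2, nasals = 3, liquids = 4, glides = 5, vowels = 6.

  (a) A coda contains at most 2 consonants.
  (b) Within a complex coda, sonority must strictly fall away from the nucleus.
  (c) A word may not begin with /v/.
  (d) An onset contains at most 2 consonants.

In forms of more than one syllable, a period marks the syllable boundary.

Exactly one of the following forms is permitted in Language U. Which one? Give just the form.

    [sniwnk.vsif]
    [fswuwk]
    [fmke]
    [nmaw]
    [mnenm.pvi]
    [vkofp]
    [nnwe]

[sniwnk.vsif] — violates constraint (a): syllable 1 coda /wnk/ has 3 consonants (> 2) → not permitted
[fswuwk] — violates constraint (d): syllable 1 onset /fsw/ has 3 consonants (> 2) → not permitted
[fmke] — violates constraint (d): syllable 1 onset /fmk/ has 3 consonants (> 2) → not permitted
[nmaw] — σ1 onset /nm/ (2C), coda /w/ ok → permitted
[mnenm.pvi] — violates constraint (b): syllable 1 coda /nm/: /n/ (nasal, 3) → /m/ (nasal, 3) does not fall → not permitted
[vkofp] — violates constraint (c): word begins with /v/ → not permitted
[nnwe] — violates constraint (d): syllable 1 onset /nnw/ has 3 consonants (> 2) → not permitted

[nmaw]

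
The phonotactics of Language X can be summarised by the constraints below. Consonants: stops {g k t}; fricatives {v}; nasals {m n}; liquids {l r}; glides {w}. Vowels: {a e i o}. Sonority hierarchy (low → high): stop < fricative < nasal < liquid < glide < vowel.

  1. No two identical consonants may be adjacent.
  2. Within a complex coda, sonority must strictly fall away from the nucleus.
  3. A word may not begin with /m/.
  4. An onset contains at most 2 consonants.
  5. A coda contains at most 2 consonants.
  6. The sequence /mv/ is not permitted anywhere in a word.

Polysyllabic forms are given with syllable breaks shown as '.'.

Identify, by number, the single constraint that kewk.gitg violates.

kewk.gitg: syllable 2 coda /tg/: /t/ (stop, 1) → /g/ (stop, 1) does not fall.
This is a violation of constraint 2: "Within a complex coda, sonority must strictly fall away from the nucleus."
The remaining constraints (1, 3, 4, 5, 6) are satisfied.

2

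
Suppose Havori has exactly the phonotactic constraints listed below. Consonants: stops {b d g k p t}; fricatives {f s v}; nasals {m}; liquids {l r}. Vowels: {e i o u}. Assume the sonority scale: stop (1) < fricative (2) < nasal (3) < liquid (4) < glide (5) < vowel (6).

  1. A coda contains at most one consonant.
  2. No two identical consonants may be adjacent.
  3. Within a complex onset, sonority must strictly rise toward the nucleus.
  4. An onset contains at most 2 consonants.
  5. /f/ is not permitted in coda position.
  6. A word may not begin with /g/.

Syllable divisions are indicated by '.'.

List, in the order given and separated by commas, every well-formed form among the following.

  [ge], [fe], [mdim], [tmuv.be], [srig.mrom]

[fe], [tmuv.be], [srig.mrom]

[ge] — violates constraint 6: word begins with /g/ → ill-formed
[fe] — σ1 onset /f/, coda /∅/ ok → well-formed
[mdim] — violates constraint 3: syllable 1 onset /md/: /m/ (nasal, 3) → /d/ (stop, 1) does not rise → ill-formed
[tmuv.be] — σ1 onset /tm/ (1→3 rises), coda /v/ ok; σ2 onset /b/, coda /∅/ ok → well-formed
[srig.mrom] — σ1 onset /sr/ (2→4 rises), coda /g/ ok; σ2 onset /mr/ (3→4 rises), coda /m/ ok → well-formed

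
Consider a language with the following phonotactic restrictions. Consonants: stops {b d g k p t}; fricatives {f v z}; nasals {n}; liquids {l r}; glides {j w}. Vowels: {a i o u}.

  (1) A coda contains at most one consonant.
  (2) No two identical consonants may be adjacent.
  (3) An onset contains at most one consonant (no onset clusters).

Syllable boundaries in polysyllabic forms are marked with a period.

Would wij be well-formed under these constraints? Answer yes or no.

yes

wij — σ1 onset /w/, coda /j/ ok → well-formed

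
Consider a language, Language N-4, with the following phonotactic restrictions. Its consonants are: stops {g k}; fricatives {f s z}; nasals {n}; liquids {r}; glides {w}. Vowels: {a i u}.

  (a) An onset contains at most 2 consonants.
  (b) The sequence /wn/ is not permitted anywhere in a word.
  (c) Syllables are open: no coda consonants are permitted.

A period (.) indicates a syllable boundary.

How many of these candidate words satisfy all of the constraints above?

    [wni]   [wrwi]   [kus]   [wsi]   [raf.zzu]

1

[wni] — violates constraint (b): contains banned sequence /wn/ → not permitted
[wrwi] — violates constraint (a): syllable 1 onset /wrw/ has 3 consonants (> 2) → not permitted
[kus] — violates constraint (c): syllable 1 coda /s/ has 1 consonant (> 0) → not permitted
[wsi] — σ1 onset /ws/ (2C), coda /∅/ ok → permitted
[raf.zzu] — violates constraint (c): syllable 1 coda /f/ has 1 consonant (> 0) → not permitted
Permitted: [wsi] → 1.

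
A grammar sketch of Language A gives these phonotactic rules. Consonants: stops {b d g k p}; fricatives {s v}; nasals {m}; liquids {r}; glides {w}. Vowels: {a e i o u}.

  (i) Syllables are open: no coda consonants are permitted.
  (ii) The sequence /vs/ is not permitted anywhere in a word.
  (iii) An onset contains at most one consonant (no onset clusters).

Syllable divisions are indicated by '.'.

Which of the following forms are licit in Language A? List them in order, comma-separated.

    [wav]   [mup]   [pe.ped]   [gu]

[wav] — violates constraint (i): syllable 1 coda /v/ has 1 consonant (> 0) → illicit
[mup] — violates constraint (i): syllable 1 coda /p/ has 1 consonant (> 0) → illicit
[pe.ped] — violates constraint (i): syllable 2 coda /d/ has 1 consonant (> 0) → illicit
[gu] — σ1 onset /g/, coda /∅/ ok → licit

[gu]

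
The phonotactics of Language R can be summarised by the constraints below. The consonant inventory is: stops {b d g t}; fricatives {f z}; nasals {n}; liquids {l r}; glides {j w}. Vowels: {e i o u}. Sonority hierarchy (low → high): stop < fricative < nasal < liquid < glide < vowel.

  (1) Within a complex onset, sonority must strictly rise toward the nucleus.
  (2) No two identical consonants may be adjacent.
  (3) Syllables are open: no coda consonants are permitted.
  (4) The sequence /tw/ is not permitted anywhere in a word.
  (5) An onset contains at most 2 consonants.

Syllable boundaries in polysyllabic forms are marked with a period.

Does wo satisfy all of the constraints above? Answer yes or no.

wo — σ1 onset /w/, coda /∅/ ok → licit

yes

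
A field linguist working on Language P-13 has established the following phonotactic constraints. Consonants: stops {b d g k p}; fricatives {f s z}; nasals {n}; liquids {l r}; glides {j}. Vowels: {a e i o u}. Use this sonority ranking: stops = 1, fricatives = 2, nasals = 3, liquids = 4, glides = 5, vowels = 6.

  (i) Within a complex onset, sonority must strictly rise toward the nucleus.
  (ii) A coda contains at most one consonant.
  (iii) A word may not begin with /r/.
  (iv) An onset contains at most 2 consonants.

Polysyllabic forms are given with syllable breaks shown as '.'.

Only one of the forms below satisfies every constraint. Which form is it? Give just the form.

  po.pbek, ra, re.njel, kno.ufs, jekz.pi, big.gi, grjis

po.pbek — violates constraint (i): syllable 2 onset /pb/: /p/ (stop, 1) → /b/ (stop, 1) does not rise → ill-formed
ra — violates constraint (iii): word begins with /r/ → ill-formed
re.njel — violates constraint (iii): word begins with /r/ → ill-formed
kno.ufs — violates constraint (ii): syllable 2 coda /fs/ has 2 consonants (> 1) → ill-formed
jekz.pi — violates constraint (ii): syllable 1 coda /kz/ has 2 consonants (> 1) → ill-formed
big.gi — σ1 onset /b/, coda /g/ ok; σ2 onset /g/, coda /∅/ ok → well-formed
grjis — violates constraint (iv): syllable 1 onset /grj/ has 3 consonants (> 2) → ill-formed

big.gi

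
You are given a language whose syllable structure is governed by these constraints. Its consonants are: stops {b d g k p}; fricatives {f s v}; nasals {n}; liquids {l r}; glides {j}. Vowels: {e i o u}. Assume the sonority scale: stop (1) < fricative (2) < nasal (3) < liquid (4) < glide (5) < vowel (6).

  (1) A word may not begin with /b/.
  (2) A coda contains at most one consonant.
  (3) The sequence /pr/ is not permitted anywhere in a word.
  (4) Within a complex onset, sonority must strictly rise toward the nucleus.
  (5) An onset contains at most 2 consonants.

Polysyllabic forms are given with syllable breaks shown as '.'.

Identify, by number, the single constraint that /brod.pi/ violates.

/brod.pi/: word begins with /b/.
This is a violation of constraint 1: "A word may not begin with /b/."
The remaining constraints (2, 3, 4, 5) are satisfied.

1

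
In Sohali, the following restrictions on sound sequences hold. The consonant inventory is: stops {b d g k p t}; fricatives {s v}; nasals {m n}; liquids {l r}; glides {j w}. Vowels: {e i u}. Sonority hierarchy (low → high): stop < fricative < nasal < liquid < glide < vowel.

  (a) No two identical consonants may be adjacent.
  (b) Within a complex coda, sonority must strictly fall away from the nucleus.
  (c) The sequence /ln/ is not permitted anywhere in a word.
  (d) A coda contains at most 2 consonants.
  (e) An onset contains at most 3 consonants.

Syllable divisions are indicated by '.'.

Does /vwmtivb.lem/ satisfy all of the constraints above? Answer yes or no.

no

/vwmtivb.lem/ — violates constraint (e): syllable 1 onset /vwmt/ has 4 consonants (> 3) → phonotactically illegal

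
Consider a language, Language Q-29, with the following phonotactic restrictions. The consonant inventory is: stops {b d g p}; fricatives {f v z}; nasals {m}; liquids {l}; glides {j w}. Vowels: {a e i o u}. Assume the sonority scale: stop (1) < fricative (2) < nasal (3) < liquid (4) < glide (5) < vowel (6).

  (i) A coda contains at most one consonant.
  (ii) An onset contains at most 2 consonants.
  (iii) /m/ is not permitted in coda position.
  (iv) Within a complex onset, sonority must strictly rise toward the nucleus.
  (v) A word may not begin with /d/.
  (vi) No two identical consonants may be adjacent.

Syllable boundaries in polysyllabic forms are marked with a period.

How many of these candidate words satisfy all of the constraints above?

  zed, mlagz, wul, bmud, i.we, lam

4

zed — σ1 onset /z/, coda /d/ ok → licit
mlagz — violates constraint (i): syllable 1 coda /gz/ has 2 consonants (> 1) → illicit
wul — σ1 onset /w/, coda /l/ ok → licit
bmud — σ1 onset /bm/ (1→3 rises), coda /d/ ok → licit
i.we — σ1 onset /∅/, coda /∅/ ok; σ2 onset /w/, coda /∅/ ok → licit
lam — violates constraint (iii): syllable 1 coda contains /m/ → illicit
Licit: zed, wul, bmud, i.we → 4.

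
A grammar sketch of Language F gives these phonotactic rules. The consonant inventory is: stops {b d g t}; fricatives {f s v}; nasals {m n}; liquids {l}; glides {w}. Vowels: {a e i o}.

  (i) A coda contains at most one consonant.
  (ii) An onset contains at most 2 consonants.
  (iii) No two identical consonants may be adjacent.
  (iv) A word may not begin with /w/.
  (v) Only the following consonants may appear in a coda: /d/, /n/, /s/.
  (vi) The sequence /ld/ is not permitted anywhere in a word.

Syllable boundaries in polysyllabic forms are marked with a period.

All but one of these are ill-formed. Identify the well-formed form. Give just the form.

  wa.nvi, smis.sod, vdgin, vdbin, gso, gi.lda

wa.nvi — violates constraint (iv): word begins with /w/ → ill-formed
smis.sod — violates constraint (iii): adjacent identical consonants /ss/ → ill-formed
vdgin — violates constraint (ii): syllable 1 onset /vdg/ has 3 consonants (> 2) → ill-formed
vdbin — violates constraint (ii): syllable 1 onset /vdb/ has 3 consonants (> 2) → ill-formed
gso — σ1 onset /gs/ (2C), coda /∅/ ok → well-formed
gi.lda — violates constraint (vi): contains banned sequence /ld/ → ill-formed

gso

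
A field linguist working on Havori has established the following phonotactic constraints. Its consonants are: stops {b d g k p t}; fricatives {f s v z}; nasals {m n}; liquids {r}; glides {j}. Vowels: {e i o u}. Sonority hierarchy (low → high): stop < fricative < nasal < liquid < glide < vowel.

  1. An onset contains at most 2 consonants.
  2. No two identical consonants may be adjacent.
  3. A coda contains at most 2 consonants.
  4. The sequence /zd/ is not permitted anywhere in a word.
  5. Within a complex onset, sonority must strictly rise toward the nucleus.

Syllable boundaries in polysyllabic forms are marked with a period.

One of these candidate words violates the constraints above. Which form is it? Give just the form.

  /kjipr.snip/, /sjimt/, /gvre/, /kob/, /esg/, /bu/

/kjipr.snip/ — σ1 onset /kj/ (1→5 rises), coda /pr/ (2C) ok; σ2 onset /sn/ (2→3 rises), coda /p/ ok → licit
/sjimt/ — σ1 onset /sj/ (2→5 rises), coda /mt/ (2C) ok → licit
/gvre/ — violates constraint 1: syllable 1 onset /gvr/ has 3 consonants (> 2) → illicit
/kob/ — σ1 onset /k/, coda /b/ ok → licit
/esg/ — σ1 onset /∅/, coda /sg/ (2C) ok → licit
/bu/ — σ1 onset /b/, coda /∅/ ok → licit

/gvre/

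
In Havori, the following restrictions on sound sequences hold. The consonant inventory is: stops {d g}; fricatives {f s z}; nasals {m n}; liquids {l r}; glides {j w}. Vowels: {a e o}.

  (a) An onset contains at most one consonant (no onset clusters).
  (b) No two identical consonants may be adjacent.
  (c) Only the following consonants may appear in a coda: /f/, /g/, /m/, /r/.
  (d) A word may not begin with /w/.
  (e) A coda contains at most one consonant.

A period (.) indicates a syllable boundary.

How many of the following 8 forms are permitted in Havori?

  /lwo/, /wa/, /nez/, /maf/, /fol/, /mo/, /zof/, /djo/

3

/lwo/ — violates constraint (a): syllable 1 onset /lw/ has 2 consonants (> 1) → not permitted
/wa/ — violates constraint (d): word begins with /w/ → not permitted
/nez/ — violates constraint (c): syllable 1 coda contains /z/, which is not a licensed coda consonant → not permitted
/maf/ — σ1 onset /m/, coda /f/ ok → permitted
/fol/ — violates constraint (c): syllable 1 coda contains /l/, which is not a licensed coda consonant → not permitted
/mo/ — σ1 onset /m/, coda /∅/ ok → permitted
/zof/ — σ1 onset /z/, coda /f/ ok → permitted
/djo/ — violates constraint (a): syllable 1 onset /dj/ has 2 consonants (> 1) → not permitted
Permitted: /maf/, /mo/, /zof/ → 3.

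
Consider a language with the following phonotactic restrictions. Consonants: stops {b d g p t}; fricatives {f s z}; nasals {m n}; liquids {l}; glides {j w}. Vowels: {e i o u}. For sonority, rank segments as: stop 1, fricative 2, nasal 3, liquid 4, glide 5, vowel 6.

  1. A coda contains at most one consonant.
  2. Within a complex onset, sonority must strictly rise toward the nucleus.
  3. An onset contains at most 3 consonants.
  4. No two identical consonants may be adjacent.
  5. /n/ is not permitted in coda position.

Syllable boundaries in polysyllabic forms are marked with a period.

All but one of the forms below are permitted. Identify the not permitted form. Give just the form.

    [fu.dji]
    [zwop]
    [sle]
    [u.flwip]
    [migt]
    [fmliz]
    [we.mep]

[migt]

[fu.dji] — σ1 onset /f/, coda /∅/ ok; σ2 onset /dj/ (1→5 rises), coda /∅/ ok → permitted
[zwop] — σ1 onset /zw/ (2→5 rises), coda /p/ ok → permitted
[sle] — σ1 onset /sl/ (2→4 rises), coda /∅/ ok → permitted
[u.flwip] — σ1 onset /∅/, coda /∅/ ok; σ2 onset /flw/ (2→4→5 rises), coda /p/ ok → permitted
[migt] — violates constraint 1: syllable 1 coda /gt/ has 2 consonants (> 1) → not permitted
[fmliz] — σ1 onset /fml/ (2→3→4 rises), coda /z/ ok → permitted
[we.mep] — σ1 onset /w/, coda /∅/ ok; σ2 onset /m/, coda /p/ ok → permitted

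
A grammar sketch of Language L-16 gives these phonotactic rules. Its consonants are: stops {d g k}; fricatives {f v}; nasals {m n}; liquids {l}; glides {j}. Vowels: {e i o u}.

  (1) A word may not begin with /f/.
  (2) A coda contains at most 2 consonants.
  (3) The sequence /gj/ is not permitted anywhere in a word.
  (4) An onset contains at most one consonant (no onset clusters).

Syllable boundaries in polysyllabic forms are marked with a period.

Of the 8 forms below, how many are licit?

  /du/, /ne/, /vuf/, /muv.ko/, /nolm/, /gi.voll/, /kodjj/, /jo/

/du/ — σ1 onset /d/, coda /∅/ ok → licit
/ne/ — σ1 onset /n/, coda /∅/ ok → licit
/vuf/ — σ1 onset /v/, coda /f/ ok → licit
/muv.ko/ — σ1 onset /m/, coda /v/ ok; σ2 onset /k/, coda /∅/ ok → licit
/nolm/ — σ1 onset /n/, coda /lm/ (2C) ok → licit
/gi.voll/ — σ1 onset /g/, coda /∅/ ok; σ2 onset /v/, coda /ll/ (2C) ok → licit
/kodjj/ — violates constraint 2: syllable 1 coda /djj/ has 3 consonants (> 2) → illicit
/jo/ — σ1 onset /j/, coda /∅/ ok → licit
Licit: /du/, /ne/, /vuf/, /muv.ko/, /nolm/, /gi.voll/, /jo/ → 7.

7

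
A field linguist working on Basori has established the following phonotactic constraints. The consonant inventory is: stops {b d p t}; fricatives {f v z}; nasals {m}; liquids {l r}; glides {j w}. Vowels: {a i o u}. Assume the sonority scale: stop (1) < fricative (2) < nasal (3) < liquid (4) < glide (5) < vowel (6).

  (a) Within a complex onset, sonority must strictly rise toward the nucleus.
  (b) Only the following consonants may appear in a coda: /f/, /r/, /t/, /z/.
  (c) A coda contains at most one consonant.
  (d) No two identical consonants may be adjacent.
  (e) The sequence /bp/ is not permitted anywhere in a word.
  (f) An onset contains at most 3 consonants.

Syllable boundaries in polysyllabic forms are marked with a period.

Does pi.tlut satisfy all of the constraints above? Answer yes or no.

yes

pi.tlut — σ1 onset /p/, coda /∅/ ok; σ2 onset /tl/ (1→4 rises), coda /t/ ok → permitted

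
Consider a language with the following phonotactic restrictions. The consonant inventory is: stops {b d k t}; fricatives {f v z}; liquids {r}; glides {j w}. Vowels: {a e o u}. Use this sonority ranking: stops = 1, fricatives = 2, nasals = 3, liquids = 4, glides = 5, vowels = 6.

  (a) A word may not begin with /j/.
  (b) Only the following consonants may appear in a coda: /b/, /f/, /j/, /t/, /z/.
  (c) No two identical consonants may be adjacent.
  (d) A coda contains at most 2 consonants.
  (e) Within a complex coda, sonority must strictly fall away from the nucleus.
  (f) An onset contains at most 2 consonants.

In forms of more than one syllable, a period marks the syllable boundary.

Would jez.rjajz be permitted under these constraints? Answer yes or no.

jez.rjajz — violates constraint (a): word begins with /j/ → not permitted

no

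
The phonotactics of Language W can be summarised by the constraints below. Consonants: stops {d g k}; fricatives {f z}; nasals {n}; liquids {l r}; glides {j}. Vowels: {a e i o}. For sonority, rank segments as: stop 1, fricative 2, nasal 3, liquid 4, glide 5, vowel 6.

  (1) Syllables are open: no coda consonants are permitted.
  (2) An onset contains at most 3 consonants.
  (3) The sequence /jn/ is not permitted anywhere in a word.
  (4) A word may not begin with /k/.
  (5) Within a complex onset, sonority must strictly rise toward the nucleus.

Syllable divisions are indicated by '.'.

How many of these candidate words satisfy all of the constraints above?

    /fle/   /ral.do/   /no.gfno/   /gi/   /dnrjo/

/fle/ — σ1 onset /fl/ (2→4 rises), coda /∅/ ok → permitted
/ral.do/ — violates constraint 1: syllable 1 coda /l/ has 1 consonant (> 0) → not permitted
/no.gfno/ — σ1 onset /n/, coda /∅/ ok; σ2 onset /gfn/ (1→2→3 rises), coda /∅/ ok → permitted
/gi/ — σ1 onset /g/, coda /∅/ ok → permitted
/dnrjo/ — violates constraint 2: syllable 1 onset /dnrj/ has 4 consonants (> 3) → not permitted
Permitted: /fle/, /no.gfno/, /gi/ → 3.

3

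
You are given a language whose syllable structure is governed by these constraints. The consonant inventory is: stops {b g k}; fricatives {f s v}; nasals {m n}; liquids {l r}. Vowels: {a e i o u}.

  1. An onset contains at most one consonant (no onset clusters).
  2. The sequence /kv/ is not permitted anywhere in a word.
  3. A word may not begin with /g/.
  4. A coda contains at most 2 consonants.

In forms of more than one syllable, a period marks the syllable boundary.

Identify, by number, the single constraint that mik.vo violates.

2

mik.vo: contains banned sequence /kv/.
This is a violation of constraint 2: "The sequence /kv/ is not permitted anywhere in a word."
The remaining constraints (1, 3, 4) are satisfied.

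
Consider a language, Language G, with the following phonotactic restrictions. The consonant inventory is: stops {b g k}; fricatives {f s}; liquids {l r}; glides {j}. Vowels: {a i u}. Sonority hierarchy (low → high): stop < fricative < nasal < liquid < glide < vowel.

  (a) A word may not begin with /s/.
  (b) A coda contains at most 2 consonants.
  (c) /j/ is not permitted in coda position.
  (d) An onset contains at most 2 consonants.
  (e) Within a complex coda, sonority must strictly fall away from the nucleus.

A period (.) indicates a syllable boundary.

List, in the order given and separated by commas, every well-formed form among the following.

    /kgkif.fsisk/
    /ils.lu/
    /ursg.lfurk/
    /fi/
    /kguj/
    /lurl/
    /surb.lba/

/ils.lu/, /fi/

/kgkif.fsisk/ — violates constraint (d): syllable 1 onset /kgk/ has 3 consonants (> 2) → ill-formed
/ils.lu/ — σ1 onset /∅/, coda /ls/ (4→2 falls) ok; σ2 onset /l/, coda /∅/ ok → well-formed
/ursg.lfurk/ — violates constraint (b): syllable 1 coda /rsg/ has 3 consonants (> 2) → ill-formed
/fi/ — σ1 onset /f/, coda /∅/ ok → well-formed
/kguj/ — violates constraint (c): syllable 1 coda contains /j/ → ill-formed
/lurl/ — violates constraint (e): syllable 1 coda /rl/: /r/ (liquid, 4) → /l/ (liquid, 4) does not fall → ill-formed
/surb.lba/ — violates constraint (a): word begins with /s/ → ill-formed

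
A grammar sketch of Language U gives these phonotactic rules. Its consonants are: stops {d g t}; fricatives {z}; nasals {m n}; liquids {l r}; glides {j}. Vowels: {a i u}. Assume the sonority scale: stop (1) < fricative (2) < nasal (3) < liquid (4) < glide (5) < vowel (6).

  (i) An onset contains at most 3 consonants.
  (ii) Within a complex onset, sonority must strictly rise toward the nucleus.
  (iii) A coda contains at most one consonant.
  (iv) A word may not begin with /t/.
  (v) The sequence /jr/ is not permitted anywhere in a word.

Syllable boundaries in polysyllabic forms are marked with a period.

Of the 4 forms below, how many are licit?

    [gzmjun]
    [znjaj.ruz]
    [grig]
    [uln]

[gzmjun] — violates constraint (i): syllable 1 onset /gzmj/ has 4 consonants (> 3) → illicit
[znjaj.ruz] — violates constraint (v): contains banned sequence /jr/ → illicit
[grig] — σ1 onset /gr/ (1→4 rises), coda /g/ ok → licit
[uln] — violates constraint (iii): syllable 1 coda /ln/ has 2 consonants (> 1) → illicit
Licit: [grig] → 1.

1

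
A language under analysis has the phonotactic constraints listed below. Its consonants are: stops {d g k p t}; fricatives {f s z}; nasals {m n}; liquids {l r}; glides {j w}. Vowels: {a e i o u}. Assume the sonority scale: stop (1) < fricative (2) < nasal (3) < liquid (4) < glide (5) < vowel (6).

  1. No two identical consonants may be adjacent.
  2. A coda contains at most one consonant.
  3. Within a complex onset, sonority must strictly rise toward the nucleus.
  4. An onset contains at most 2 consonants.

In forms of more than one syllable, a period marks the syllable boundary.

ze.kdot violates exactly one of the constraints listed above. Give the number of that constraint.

ze.kdot: syllable 2 onset /kd/: /k/ (stop, 1) → /d/ (stop, 1) does not rise.
This is a violation of constraint 3: "Within a complex onset, sonority must strictly rise toward the nucleus."
The remaining constraints (1, 2, 4) are satisfied.

3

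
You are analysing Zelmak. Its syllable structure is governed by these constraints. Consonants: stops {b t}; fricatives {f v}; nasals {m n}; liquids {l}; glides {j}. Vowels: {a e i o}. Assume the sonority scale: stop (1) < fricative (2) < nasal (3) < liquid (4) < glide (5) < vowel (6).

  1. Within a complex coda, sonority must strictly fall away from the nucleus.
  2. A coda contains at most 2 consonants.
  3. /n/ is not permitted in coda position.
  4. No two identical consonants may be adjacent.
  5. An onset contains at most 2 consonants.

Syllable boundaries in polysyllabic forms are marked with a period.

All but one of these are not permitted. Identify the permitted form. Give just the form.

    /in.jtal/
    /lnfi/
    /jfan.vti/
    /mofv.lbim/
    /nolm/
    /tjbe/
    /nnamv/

/nolm/

/in.jtal/ — violates constraint 3: syllable 1 coda contains /n/ → not permitted
/lnfi/ — violates constraint 5: syllable 1 onset /lnf/ has 3 consonants (> 2) → not permitted
/jfan.vti/ — violates constraint 3: syllable 1 coda contains /n/ → not permitted
/mofv.lbim/ — violates constraint 1: syllable 1 coda /fv/: /f/ (fricative, 2) → /v/ (fricative, 2) does not fall → not permitted
/nolm/ — σ1 onset /n/, coda /lm/ (4→3 falls) ok → permitted
/tjbe/ — violates constraint 5: syllable 1 onset /tjb/ has 3 consonants (> 2) → not permitted
/nnamv/ — violates constraint 4: adjacent identical consonants /nn/ → not permitted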